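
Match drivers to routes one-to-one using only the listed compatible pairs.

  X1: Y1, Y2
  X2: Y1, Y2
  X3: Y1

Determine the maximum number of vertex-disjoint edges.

2

Unit-capacity flow: source→left, listed edges, right→sink; max matching = max flow.
Augmenting path X1→Y1 (+1); matched 1.
Augmenting path X2→Y2 (+1); matched 2.
No augmenting path remains; maximum matching = 2.
König certificate: {Y1, Y2} is a vertex cover of size 2 (every listed pair touches it), so no matching can be larger.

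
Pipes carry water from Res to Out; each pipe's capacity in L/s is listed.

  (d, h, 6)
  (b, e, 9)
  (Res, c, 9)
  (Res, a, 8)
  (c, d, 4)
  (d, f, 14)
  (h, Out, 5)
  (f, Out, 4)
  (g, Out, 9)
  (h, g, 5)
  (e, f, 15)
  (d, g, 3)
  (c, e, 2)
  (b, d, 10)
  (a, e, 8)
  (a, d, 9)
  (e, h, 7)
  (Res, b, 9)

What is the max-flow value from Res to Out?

Augment Res→a→d→f→Out: bottleneck 4, flow now 4.
Augment Res→a→d→g→Out: bottleneck 3, flow now 7.
Augment Res→a→d→h→Out: bottleneck 1, flow now 8.
Augment Res→b→d→h→Out: bottleneck 4, flow now 12.
Augment Res→b→d→h→g→Out: bottleneck 1, flow now 13.
Augment Res→b→e→h→g→Out: bottleneck 4, flow now 17.
No augmenting path remains; maximum flow = 17.
In the residual graph, reachable from Res: {Res, a, b, c, d, e, f, h}.
Min-cut edges: d→g (3), f→Out (4), h→g (5), h→Out (5); capacity 3 + 4 + 5 + 5 = 17.
This cut is saturated, so no flow can exceed 17.

17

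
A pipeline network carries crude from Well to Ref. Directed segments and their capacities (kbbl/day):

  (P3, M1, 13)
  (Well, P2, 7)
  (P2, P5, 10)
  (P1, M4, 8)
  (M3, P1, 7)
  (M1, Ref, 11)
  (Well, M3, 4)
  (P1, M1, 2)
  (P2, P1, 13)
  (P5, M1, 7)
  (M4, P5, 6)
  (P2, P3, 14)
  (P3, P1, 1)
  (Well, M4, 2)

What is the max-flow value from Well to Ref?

11

Augment Well→M4→P5→M1→Ref: bottleneck 2, flow now 2.
Augment Well→M3→P1→M1→Ref: bottleneck 2, flow now 4.
Augment Well→P2→P5→M1→Ref: bottleneck 5, flow now 9.
Augment Well→P2→P3→M1→Ref: bottleneck 2, flow now 11.
No augmenting path remains; maximum flow = 11.
In the residual graph, reachable from Well: {Well, M4, M3, P2, P5, P3, P1, M1}.
Min-cut edges: M1→Ref (11); capacity 11 = 11.
This cut is saturated, so no flow can exceed 11.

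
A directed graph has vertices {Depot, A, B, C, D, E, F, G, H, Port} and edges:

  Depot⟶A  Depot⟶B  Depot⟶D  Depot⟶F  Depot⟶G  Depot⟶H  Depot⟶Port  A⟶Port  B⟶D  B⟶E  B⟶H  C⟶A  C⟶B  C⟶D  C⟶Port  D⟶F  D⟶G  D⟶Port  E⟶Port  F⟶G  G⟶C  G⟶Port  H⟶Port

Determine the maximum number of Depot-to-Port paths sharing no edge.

Assign every edge capacity 1; by Menger, the answer equals the max flow.
Path Depot→Port (+1); total 1.
Path Depot→A→Port (+1); total 2.
Path Depot→D→Port (+1); total 3.
Path Depot→G→Port (+1); total 4.
Path Depot→H→Port (+1); total 5.
Path Depot→B→E→Port (+1); total 6.
Path Depot→F→G→C→Port (+1); total 7.
No residual Depot→Port path; max flow = 7.
Certifying cut of size 7: {Depot→A, Depot→B, Depot→D, Depot→F, Depot→G, Depot→H, Depot→Port}.

7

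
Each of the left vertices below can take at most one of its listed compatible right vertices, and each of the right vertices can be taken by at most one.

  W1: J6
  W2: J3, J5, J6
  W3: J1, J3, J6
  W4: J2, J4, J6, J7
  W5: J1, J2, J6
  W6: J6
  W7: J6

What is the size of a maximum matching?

5

Unit-capacity flow: source→left, listed edges, right→sink; max matching = max flow.
Augmenting path W1→J6 (+1); matched 1.
Augmenting path W2→J3 (+1); matched 2.
Augmenting path W3→J1 (+1); matched 3.
Augmenting path W4→J2 (+1); matched 4.
Augmenting path W5→J2→W4→J4 (+1); matched 5.
No augmenting path remains; maximum matching = 5.
König certificate: {W2, W3, W4, W5, J6} is a vertex cover of size 5 (every listed pair touches it), so no matching can be larger.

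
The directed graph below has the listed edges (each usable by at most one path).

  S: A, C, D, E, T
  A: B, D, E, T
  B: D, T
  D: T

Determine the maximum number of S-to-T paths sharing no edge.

3

Assign every edge capacity 1; by Menger, the answer equals the max flow.
Path S→T (+1); total 1.
Path S→A→T (+1); total 2.
Path S→D→T (+1); total 3.
No residual S→T path; max flow = 3.
Certifying cut of size 3: {S→A, S→D, S→T}.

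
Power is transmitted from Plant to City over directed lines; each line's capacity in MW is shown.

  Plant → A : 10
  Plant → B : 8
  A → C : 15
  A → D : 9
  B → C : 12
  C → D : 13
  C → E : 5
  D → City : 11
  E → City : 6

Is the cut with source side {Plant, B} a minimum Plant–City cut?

No — its capacity is 22, but the minimum cut has capacity 16.

Given cut capacity: 10 + 12 = 22.
Augment Plant→A→D→City: bottleneck 9, flow now 9.
Augment Plant→A→C→D→City: bottleneck 1, flow now 10.
Augment Plant→B→C→D→City: bottleneck 1, flow now 11.
Augment Plant→B→C→E→City: bottleneck 5, flow now 16.
No augmenting path remains; maximum flow = 16.
In the residual graph, reachable from Plant: {Plant, A, B, C, D}.
Min-cut edges: C→E (5), D→City (11); capacity 5 + 11 = 16.
Cut capacity 22 exceeds the max flow 16, so it is not minimum.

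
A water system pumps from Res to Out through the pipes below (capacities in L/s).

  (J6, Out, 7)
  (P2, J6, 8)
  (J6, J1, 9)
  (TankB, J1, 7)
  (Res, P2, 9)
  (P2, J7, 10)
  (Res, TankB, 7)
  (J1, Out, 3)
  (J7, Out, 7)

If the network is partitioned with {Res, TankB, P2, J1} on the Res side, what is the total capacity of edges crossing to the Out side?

21

Edges leaving {Res, TankB, P2, J1}: P2→J6 (8), P2→J7 (10), J1→Out (3).
Cut capacity = 8 + 10 + 3 = 21.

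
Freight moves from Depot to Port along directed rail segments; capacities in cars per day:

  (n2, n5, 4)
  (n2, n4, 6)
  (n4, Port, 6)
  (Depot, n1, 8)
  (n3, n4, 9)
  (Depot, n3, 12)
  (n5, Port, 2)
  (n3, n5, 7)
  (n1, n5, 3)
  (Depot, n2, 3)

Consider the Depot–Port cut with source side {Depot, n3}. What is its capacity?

Edges leaving {Depot, n3}: Depot→n1 (8), Depot→n2 (3), n3→n4 (9), n3→n5 (7).
Cut capacity = 8 + 3 + 9 + 7 = 27.

27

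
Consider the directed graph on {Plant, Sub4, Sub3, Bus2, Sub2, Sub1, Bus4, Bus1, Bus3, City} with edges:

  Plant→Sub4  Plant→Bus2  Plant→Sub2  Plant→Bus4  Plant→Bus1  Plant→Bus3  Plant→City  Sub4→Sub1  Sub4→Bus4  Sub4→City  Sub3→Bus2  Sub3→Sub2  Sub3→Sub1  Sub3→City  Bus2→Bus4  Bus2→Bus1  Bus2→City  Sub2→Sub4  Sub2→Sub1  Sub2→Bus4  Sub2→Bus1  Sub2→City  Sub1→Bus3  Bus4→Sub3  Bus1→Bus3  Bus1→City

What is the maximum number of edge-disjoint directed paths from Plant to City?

6

Assign every edge capacity 1; by Menger, the answer equals the max flow.
Path Plant→City (+1); total 1.
Path Plant→Sub4→City (+1); total 2.
Path Plant→Bus2→City (+1); total 3.
Path Plant→Sub2→City (+1); total 4.
Path Plant→Bus1→City (+1); total 5.
Path Plant→Bus4→Sub3→City (+1); total 6.
No residual Plant→City path; max flow = 6.
Certifying cut of size 6: {Plant→Bus1, Plant→Bus2, Plant→Bus4, Plant→City, Plant→Sub2, Plant→Sub4}.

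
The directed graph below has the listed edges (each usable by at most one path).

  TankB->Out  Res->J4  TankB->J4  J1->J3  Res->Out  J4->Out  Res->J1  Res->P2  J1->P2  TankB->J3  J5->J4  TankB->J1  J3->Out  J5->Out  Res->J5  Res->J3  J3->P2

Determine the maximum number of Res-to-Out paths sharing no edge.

Assign every edge capacity 1; by Menger, the answer equals the max flow.
Path Res→Out (+1); total 1.
Path Res→J5→Out (+1); total 2.
Path Res→J3→Out (+1); total 3.
Path Res→J4→Out (+1); total 4.
No residual Res→Out path; max flow = 4.
Certifying cut of size 4: {J3→Out, Res→J4, Res→J5, Res→Out}.

4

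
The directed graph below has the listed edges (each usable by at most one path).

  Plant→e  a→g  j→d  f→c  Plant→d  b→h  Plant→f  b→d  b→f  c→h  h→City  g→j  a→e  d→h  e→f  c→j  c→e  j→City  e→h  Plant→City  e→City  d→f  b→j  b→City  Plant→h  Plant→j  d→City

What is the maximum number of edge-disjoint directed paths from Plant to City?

Assign every edge capacity 1; by Menger, the answer equals the max flow.
Path Plant→City (+1); total 1.
Path Plant→d→City (+1); total 2.
Path Plant→e→City (+1); total 3.
Path Plant→h→City (+1); total 4.
Path Plant→j→City (+1); total 5.
No residual Plant→City path; max flow = 5.
Certifying cut of size 5: {Plant→City, d→City, e→City, h→City, j→City}.

5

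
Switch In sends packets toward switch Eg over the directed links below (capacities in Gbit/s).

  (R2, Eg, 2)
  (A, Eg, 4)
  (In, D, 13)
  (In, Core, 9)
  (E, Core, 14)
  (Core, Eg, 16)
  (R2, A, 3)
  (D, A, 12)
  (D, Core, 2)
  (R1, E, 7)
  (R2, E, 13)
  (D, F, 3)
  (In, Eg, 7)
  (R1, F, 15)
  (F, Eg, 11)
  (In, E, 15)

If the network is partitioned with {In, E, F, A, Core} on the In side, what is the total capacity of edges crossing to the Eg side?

51

Edges leaving {In, E, F, A, Core}: In→D (13), In→Eg (7), F→Eg (11), A→Eg (4), Core→Eg (16).
Cut capacity = 13 + 7 + 11 + 4 + 16 = 51.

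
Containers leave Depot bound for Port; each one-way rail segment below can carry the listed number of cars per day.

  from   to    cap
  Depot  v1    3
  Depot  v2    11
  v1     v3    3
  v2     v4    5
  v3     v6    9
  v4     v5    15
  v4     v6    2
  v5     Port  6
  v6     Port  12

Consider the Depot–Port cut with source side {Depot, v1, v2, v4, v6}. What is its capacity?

30

Edges leaving {Depot, v1, v2, v4, v6}: v1→v3 (3), v4→v5 (15), v6→Port (12).
Cut capacity = 3 + 15 + 12 = 30.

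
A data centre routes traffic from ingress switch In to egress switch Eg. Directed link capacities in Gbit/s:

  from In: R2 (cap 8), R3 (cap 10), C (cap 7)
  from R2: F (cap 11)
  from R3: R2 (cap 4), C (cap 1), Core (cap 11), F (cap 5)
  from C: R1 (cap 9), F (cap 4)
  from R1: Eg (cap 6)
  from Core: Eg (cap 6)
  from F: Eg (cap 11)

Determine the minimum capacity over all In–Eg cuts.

23

Augment In→R2→F→Eg: bottleneck 8, flow now 8.
Augment In→R3→Core→Eg: bottleneck 6, flow now 14.
Augment In→R3→F→Eg: bottleneck 3, flow now 17.
Augment In→C→R1→Eg: bottleneck 6, flow now 23.
No augmenting path remains; maximum flow = 23.
By max-flow min-cut, the minimum cut capacity equals the max flow.
In the residual graph, reachable from In: {In, R2, R3, C, R1, Core, F}.
Min-cut edges: R1→Eg (6), Core→Eg (6), F→Eg (11); capacity 6 + 6 + 11 = 23.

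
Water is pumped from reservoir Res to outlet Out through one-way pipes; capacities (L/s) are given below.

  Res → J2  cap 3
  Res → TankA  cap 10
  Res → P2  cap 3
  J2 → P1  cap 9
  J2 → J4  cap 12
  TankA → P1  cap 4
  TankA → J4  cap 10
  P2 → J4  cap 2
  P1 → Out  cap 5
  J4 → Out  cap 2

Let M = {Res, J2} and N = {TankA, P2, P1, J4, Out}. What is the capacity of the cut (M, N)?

34

Edges leaving {Res, J2}: Res→TankA (10), Res→P2 (3), J2→P1 (9), J2→J4 (12).
Cut capacity = 10 + 3 + 9 + 12 = 34.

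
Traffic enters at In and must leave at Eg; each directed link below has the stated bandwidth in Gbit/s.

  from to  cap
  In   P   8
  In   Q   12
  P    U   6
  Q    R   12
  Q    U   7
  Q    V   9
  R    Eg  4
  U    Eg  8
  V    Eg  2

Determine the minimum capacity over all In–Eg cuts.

14

Augment In→P→U→Eg: bottleneck 6, flow now 6.
Augment In→Q→R→Eg: bottleneck 4, flow now 10.
Augment In→Q→U→Eg: bottleneck 2, flow now 12.
Augment In→Q→V→Eg: bottleneck 2, flow now 14.
No augmenting path remains; maximum flow = 14.
By max-flow min-cut, the minimum cut capacity equals the max flow.
In the residual graph, reachable from In: {In, P, Q, R, U, V}.
Min-cut edges: R→Eg (4), U→Eg (8), V→Eg (2); capacity 4 + 8 + 2 = 14.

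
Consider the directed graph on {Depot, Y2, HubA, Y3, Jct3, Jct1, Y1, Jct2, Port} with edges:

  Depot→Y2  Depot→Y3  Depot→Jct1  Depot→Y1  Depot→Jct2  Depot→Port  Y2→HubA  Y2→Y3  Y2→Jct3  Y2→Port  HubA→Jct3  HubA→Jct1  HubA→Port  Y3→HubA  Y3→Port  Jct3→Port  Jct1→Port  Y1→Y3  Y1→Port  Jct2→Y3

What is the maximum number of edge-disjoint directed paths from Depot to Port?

Assign every edge capacity 1; by Menger, the answer equals the max flow.
Path Depot→Port (+1); total 1.
Path Depot→Y2→Port (+1); total 2.
Path Depot→Y3→Port (+1); total 3.
Path Depot→Jct1→Port (+1); total 4.
Path Depot→Y1→Port (+1); total 5.
Path Depot→Jct2→Y3→HubA→Port (+1); total 6.
No residual Depot→Port path; max flow = 6.
Certifying cut of size 6: {Depot→Jct1, Depot→Jct2, Depot→Port, Depot→Y1, Depot→Y2, Depot→Y3}.

6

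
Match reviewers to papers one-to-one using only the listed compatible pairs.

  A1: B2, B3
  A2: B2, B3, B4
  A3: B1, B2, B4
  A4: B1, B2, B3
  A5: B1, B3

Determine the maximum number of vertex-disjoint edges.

Unit-capacity flow: source→left, listed edges, right→sink; max matching = max flow.
Augmenting path A1→B2 (+1); matched 1.
Augmenting path A2→B3 (+1); matched 2.
Augmenting path A3→B1 (+1); matched 3.
Augmenting path A4→B1→A3→B4 (+1); matched 4.
No augmenting path remains; maximum matching = 4.
König certificate: {B1, B2, B3, B4} is a vertex cover of size 4 (every listed pair touches it), so no matching can be larger.

4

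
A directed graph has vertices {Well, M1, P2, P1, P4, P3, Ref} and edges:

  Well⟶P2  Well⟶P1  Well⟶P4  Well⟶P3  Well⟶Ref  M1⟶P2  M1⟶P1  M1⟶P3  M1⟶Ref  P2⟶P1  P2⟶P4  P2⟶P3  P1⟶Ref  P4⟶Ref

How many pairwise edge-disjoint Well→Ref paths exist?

3

Assign every edge capacity 1; by Menger, the answer equals the max flow.
Path Well→Ref (+1); total 1.
Path Well→P1→Ref (+1); total 2.
Path Well→P4→Ref (+1); total 3.
No residual Well→Ref path; max flow = 3.
Certifying cut of size 3: {P1→Ref, P4→Ref, Well→Ref}.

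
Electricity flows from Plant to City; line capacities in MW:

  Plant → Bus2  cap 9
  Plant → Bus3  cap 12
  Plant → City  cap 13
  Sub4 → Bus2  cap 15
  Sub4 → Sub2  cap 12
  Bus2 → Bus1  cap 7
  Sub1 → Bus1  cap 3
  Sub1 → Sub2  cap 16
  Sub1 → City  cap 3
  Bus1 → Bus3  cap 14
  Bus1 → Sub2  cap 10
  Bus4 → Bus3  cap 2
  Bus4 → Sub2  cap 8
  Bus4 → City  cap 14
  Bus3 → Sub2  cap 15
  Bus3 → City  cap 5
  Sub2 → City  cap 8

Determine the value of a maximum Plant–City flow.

Augment Plant→City: bottleneck 13, flow now 13.
Augment Plant→Bus3→City: bottleneck 5, flow now 18.
Augment Plant→Bus3→Sub2→City: bottleneck 7, flow now 25.
Augment Plant→Bus2→Bus1→Sub2→City: bottleneck 1, flow now 26.
No augmenting path remains; maximum flow = 26.
In the residual graph, reachable from Plant: {Plant, Bus2, Bus1, Bus3, Sub2}.
Min-cut edges: Plant→City (13), Bus3→City (5), Sub2→City (8); capacity 13 + 5 + 8 = 26.
This cut is saturated, so no flow can exceed 26.

26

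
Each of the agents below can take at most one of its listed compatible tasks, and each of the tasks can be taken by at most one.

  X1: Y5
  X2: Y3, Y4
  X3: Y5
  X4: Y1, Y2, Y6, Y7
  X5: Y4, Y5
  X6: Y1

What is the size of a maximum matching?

5

Unit-capacity flow: source→left, listed edges, right→sink; max matching = max flow.
Augmenting path X1→Y5 (+1); matched 1.
Augmenting path X2→Y3 (+1); matched 2.
Augmenting path X4→Y1 (+1); matched 3.
Augmenting path X5→Y4 (+1); matched 4.
Augmenting path X6→Y1→X4→Y2 (+1); matched 5.
No augmenting path remains; maximum matching = 5.
König certificate: {X2, X4, X5, X6, Y5} is a vertex cover of size 5 (every listed pair touches it), so no matching can be larger.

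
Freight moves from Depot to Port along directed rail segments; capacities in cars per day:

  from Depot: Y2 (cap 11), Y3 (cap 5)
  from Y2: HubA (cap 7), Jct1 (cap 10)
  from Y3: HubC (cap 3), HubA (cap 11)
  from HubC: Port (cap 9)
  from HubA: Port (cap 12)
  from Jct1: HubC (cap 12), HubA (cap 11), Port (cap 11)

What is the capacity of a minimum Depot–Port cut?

16

Augment Depot→Y2→HubA→Port: bottleneck 7, flow now 7.
Augment Depot→Y2→Jct1→Port: bottleneck 4, flow now 11.
Augment Depot→Y3→HubC→Port: bottleneck 3, flow now 14.
Augment Depot→Y3→HubA→Port: bottleneck 2, flow now 16.
No augmenting path remains; maximum flow = 16.
By max-flow min-cut, the minimum cut capacity equals the max flow.
In the residual graph, reachable from Depot: {Depot}.
Min-cut edges: Depot→Y2 (11), Depot→Y3 (5); capacity 11 + 5 = 16.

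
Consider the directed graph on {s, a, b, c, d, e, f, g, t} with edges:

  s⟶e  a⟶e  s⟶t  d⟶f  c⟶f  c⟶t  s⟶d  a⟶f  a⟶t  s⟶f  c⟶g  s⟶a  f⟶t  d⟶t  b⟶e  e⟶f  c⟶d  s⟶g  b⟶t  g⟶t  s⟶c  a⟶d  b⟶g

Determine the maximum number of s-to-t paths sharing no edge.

Assign every edge capacity 1; by Menger, the answer equals the max flow.
Path s→t (+1); total 1.
Path s→a→t (+1); total 2.
Path s→c→t (+1); total 3.
Path s→d→t (+1); total 4.
Path s→f→t (+1); total 5.
Path s→g→t (+1); total 6.
No residual s→t path; max flow = 6.
Certifying cut of size 6: {f→t, s→a, s→c, s→d, s→g, s→t}.

6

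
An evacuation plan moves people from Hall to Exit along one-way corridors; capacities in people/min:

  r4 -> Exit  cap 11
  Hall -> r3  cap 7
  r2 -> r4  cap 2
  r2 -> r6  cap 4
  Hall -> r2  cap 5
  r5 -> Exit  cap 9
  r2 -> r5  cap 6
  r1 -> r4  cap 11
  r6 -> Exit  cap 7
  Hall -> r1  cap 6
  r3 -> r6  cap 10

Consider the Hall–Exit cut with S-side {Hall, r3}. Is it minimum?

No — its capacity is 21, but the minimum cut has capacity 18.

Given cut capacity: 6 + 5 + 10 = 21.
Augment Hall→r1→r4→Exit: bottleneck 6, flow now 6.
Augment Hall→r2→r4→Exit: bottleneck 2, flow now 8.
Augment Hall→r2→r5→Exit: bottleneck 3, flow now 11.
Augment Hall→r3→r6→Exit: bottleneck 7, flow now 18.
No augmenting path remains; maximum flow = 18.
In the residual graph, reachable from Hall: {Hall}.
Min-cut edges: Hall→r1 (6), Hall→r2 (5), Hall→r3 (7); capacity 6 + 5 + 7 = 18.
Cut capacity 21 exceeds the max flow 18, so it is not minimum.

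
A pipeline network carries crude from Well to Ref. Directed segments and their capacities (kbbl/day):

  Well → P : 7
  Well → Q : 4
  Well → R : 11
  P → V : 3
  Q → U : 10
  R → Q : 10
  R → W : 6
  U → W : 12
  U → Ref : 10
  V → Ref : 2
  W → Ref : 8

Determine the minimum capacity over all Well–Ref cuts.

Augment Well→P→V→Ref: bottleneck 2, flow now 2.
Augment Well→Q→U→Ref: bottleneck 4, flow now 6.
Augment Well→R→W→Ref: bottleneck 6, flow now 12.
Augment Well→R→Q→U→Ref: bottleneck 5, flow now 17.
No augmenting path remains; maximum flow = 17.
By max-flow min-cut, the minimum cut capacity equals the max flow.
In the residual graph, reachable from Well: {Well, P, V}.
Min-cut edges: Well→Q (4), Well→R (11), V→Ref (2); capacity 4 + 11 + 2 = 17.

17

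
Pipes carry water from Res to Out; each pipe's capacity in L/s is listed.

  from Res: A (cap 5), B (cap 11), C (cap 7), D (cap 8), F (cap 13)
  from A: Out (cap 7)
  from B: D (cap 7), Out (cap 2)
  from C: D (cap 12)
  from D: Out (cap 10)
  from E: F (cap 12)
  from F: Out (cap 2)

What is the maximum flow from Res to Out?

19

Augment Res→A→Out: bottleneck 5, flow now 5.
Augment Res→B→Out: bottleneck 2, flow now 7.
Augment Res→D→Out: bottleneck 8, flow now 15.
Augment Res→F→Out: bottleneck 2, flow now 17.
Augment Res→B→D→Out: bottleneck 2, flow now 19.
No augmenting path remains; maximum flow = 19.
In the residual graph, reachable from Res: {Res, B, C, D, F}.
Min-cut edges: Res→A (5), B→Out (2), D→Out (10), F→Out (2); capacity 5 + 2 + 10 + 2 = 19.
This cut is saturated, so no flow can exceed 19.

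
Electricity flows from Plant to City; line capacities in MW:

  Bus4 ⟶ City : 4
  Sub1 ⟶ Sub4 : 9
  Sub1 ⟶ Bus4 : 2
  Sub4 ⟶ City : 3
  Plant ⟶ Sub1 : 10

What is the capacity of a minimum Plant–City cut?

Augment Plant→Sub1→Sub4→City: bottleneck 3, flow now 3.
Augment Plant→Sub1→Bus4→City: bottleneck 2, flow now 5.
No augmenting path remains; maximum flow = 5.
By max-flow min-cut, the minimum cut capacity equals the max flow.
In the residual graph, reachable from Plant: {Plant, Sub1, Sub4}.
Min-cut edges: Sub1→Bus4 (2), Sub4→City (3); capacity 2 + 3 = 5.

5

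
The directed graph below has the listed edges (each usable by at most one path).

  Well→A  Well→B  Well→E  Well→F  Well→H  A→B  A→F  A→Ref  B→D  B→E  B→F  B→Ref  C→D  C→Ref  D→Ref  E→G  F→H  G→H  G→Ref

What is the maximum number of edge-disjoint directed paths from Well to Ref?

Assign every edge capacity 1; by Menger, the answer equals the max flow.
Path Well→A→Ref (+1); total 1.
Path Well→B→Ref (+1); total 2.
Path Well→E→G→Ref (+1); total 3.
No residual Well→Ref path; max flow = 3.
Certifying cut of size 3: {Well→A, Well→B, Well→E}.

3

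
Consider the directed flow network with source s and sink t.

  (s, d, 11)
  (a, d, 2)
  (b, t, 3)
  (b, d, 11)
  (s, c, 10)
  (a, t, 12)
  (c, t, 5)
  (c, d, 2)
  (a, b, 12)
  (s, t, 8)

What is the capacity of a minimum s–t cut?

Augment s→t: bottleneck 8, flow now 8.
Augment s→c→t: bottleneck 5, flow now 13.
No augmenting path remains; maximum flow = 13.
By max-flow min-cut, the minimum cut capacity equals the max flow.
In the residual graph, reachable from s: {s, c, d}.
Min-cut edges: s→t (8), c→t (5); capacity 8 + 5 = 13.

13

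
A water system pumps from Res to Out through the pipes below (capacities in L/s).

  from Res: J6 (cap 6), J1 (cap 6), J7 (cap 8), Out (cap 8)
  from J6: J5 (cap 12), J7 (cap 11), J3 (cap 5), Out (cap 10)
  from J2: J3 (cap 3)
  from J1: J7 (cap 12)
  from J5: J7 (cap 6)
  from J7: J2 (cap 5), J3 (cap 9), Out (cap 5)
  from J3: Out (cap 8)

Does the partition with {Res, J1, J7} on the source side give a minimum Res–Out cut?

Given cut capacity: 6 + 8 + 5 + 9 + 5 = 33.
Augment Res→Out: bottleneck 8, flow now 8.
Augment Res→J6→Out: bottleneck 6, flow now 14.
Augment Res→J7→Out: bottleneck 5, flow now 19.
Augment Res→J7→J3→Out: bottleneck 3, flow now 22.
Augment Res→J1→J7→J3→Out: bottleneck 5, flow now 27.
No augmenting path remains; maximum flow = 27.
In the residual graph, reachable from Res: {Res, J2, J1, J7, J3}.
Min-cut edges: Res→J6 (6), Res→Out (8), J7→Out (5), J3→Out (8); capacity 6 + 8 + 5 + 8 = 27.
Cut capacity 33 exceeds the max flow 27, so it is not minimum.

No — its capacity is 33, but the minimum cut has capacity 27.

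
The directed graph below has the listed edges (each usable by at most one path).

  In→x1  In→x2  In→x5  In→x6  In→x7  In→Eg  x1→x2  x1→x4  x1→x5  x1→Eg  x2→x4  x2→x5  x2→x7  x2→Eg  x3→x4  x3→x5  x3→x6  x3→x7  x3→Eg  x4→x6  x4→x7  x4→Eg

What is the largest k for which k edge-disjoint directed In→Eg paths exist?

Assign every edge capacity 1; by Menger, the answer equals the max flow.
Path In→Eg (+1); total 1.
Path In→x1→Eg (+1); total 2.
Path In→x2→Eg (+1); total 3.
No residual In→Eg path; max flow = 3.
Certifying cut of size 3: {In→Eg, In→x1, In→x2}.

3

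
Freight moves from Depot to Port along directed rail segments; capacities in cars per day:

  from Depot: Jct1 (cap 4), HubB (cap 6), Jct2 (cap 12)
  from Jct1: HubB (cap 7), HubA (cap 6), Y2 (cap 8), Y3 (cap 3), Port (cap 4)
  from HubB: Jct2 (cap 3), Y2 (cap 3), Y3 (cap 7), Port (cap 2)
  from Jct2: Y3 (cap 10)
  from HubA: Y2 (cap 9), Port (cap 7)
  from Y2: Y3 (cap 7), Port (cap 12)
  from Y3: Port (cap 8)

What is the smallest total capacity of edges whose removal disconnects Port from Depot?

17

Augment Depot→Jct1→Port: bottleneck 4, flow now 4.
Augment Depot→HubB→Port: bottleneck 2, flow now 6.
Augment Depot→HubB→Y2→Port: bottleneck 3, flow now 9.
Augment Depot→HubB→Y3→Port: bottleneck 1, flow now 10.
Augment Depot→Jct2→Y3→Port: bottleneck 7, flow now 17.
No augmenting path remains; maximum flow = 17.
By max-flow min-cut, the minimum cut capacity equals the max flow.
In the residual graph, reachable from Depot: {Depot, HubB, Jct2, Y3}.
Min-cut edges: Depot→Jct1 (4), HubB→Y2 (3), HubB→Port (2), Y3→Port (8); capacity 4 + 3 + 2 + 8 = 17.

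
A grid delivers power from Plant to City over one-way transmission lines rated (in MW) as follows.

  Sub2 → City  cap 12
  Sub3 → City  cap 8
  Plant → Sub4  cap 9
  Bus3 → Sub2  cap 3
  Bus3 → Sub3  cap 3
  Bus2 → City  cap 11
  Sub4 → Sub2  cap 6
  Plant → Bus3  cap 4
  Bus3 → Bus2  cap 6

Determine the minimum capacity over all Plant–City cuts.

10

Augment Plant→Sub4→Sub2→City: bottleneck 6, flow now 6.
Augment Plant→Bus3→Sub2→City: bottleneck 3, flow now 9.
Augment Plant→Bus3→Sub3→City: bottleneck 1, flow now 10.
No augmenting path remains; maximum flow = 10.
By max-flow min-cut, the minimum cut capacity equals the max flow.
In the residual graph, reachable from Plant: {Plant, Sub4}.
Min-cut edges: Plant→Bus3 (4), Sub4→Sub2 (6); capacity 4 + 6 = 10.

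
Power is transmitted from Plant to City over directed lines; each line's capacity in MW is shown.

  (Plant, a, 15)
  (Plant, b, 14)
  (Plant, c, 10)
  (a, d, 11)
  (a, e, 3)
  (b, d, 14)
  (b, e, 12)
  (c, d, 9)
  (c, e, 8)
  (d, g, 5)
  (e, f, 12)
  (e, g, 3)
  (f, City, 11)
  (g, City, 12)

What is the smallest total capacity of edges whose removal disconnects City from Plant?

Augment Plant→a→d→g→City: bottleneck 5, flow now 5.
Augment Plant→a→e→f→City: bottleneck 3, flow now 8.
Augment Plant→b→e→f→City: bottleneck 8, flow now 16.
Augment Plant→b→e→g→City: bottleneck 3, flow now 19.
No augmenting path remains; maximum flow = 19.
By max-flow min-cut, the minimum cut capacity equals the max flow.
In the residual graph, reachable from Plant: {Plant, a, b, c, d, e, f}.
Min-cut edges: d→g (5), e→g (3), f→City (11); capacity 5 + 3 + 11 = 19.

19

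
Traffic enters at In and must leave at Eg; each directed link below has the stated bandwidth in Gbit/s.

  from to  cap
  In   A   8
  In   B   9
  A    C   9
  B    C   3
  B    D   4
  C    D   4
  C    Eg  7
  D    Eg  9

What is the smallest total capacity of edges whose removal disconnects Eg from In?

Augment In→A→C→Eg: bottleneck 7, flow now 7.
Augment In→B→D→Eg: bottleneck 4, flow now 11.
Augment In→A→C→D→Eg: bottleneck 1, flow now 12.
Augment In→B→C→D→Eg: bottleneck 3, flow now 15.
No augmenting path remains; maximum flow = 15.
By max-flow min-cut, the minimum cut capacity equals the max flow.
In the residual graph, reachable from In: {In, B}.
Min-cut edges: In→A (8), B→C (3), B→D (4); capacity 8 + 3 + 4 = 15.

15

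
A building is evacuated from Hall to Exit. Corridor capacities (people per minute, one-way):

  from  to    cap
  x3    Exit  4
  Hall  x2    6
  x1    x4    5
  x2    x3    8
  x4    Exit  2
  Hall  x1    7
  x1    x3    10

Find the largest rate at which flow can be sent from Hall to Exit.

6

Augment Hall→x1→x3→Exit: bottleneck 4, flow now 4.
Augment Hall→x1→x4→Exit: bottleneck 2, flow now 6.
No augmenting path remains; maximum flow = 6.
In the residual graph, reachable from Hall: {Hall, x1, x2, x3, x4}.
Min-cut edges: x3→Exit (4), x4→Exit (2); capacity 4 + 2 = 6.
This cut is saturated, so no flow can exceed 6.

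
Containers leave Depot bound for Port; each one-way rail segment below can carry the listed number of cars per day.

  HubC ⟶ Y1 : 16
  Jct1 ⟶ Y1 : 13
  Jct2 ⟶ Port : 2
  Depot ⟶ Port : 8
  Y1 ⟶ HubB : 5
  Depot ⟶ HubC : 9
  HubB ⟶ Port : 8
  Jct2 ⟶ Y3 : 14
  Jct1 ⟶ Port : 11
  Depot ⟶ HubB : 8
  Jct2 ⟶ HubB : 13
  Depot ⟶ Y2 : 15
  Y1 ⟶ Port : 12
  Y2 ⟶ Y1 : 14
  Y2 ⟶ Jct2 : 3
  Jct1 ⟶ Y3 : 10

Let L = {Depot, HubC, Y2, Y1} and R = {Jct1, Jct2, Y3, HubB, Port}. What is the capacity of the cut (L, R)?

36

Edges leaving {Depot, HubC, Y2, Y1}: Depot→HubB (8), Depot→Port (8), Y2→Jct2 (3), Y1→HubB (5), Y1→Port (12).
Cut capacity = 8 + 8 + 3 + 5 + 12 = 36.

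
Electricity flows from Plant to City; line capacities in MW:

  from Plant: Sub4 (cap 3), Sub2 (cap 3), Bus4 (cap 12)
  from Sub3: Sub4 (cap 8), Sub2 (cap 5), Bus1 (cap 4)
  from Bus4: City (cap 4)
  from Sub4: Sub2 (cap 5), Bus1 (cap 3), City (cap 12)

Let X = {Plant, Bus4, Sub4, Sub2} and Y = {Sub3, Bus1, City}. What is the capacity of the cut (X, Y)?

19

Edges leaving {Plant, Bus4, Sub4, Sub2}: Bus4→City (4), Sub4→Bus1 (3), Sub4→City (12).
Cut capacity = 4 + 3 + 12 = 19.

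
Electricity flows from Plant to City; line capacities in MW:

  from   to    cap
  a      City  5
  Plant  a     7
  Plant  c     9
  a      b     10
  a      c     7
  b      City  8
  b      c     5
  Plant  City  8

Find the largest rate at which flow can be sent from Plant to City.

Augment Plant→City: bottleneck 8, flow now 8.
Augment Plant→a→City: bottleneck 5, flow now 13.
Augment Plant→a→b→City: bottleneck 2, flow now 15.
No augmenting path remains; maximum flow = 15.
In the residual graph, reachable from Plant: {Plant, c}.
Min-cut edges: Plant→a (7), Plant→City (8); capacity 7 + 8 = 15.
This cut is saturated, so no flow can exceed 15.

15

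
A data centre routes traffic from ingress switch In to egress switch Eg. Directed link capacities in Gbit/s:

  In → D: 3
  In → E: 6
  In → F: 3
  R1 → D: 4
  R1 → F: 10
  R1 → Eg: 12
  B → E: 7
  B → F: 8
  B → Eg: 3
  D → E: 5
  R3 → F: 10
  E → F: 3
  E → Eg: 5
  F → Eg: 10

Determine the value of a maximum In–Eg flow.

Augment In→E→Eg: bottleneck 5, flow now 5.
Augment In→F→Eg: bottleneck 3, flow now 8.
Augment In→E→F→Eg: bottleneck 1, flow now 9.
Augment In→D→E→F→Eg: bottleneck 2, flow now 11.
No augmenting path remains; maximum flow = 11.
In the residual graph, reachable from In: {In, D, E}.
Min-cut edges: In→F (3), E→F (3), E→Eg (5); capacity 3 + 3 + 5 = 11.
This cut is saturated, so no flow can exceed 11.

11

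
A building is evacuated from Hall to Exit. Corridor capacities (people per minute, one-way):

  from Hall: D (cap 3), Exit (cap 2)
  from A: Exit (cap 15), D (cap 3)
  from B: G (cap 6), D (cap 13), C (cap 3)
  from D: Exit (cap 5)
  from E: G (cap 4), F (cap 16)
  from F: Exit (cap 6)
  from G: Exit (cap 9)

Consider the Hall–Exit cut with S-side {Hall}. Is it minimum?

Yes — it is a minimum cut (capacity 5).

Given cut capacity: 3 + 2 = 5.
Augment Hall→Exit: bottleneck 2, flow now 2.
Augment Hall→D→Exit: bottleneck 3, flow now 5.
No augmenting path remains; maximum flow = 5.
Cut capacity 5 equals the max flow, so it is a minimum cut.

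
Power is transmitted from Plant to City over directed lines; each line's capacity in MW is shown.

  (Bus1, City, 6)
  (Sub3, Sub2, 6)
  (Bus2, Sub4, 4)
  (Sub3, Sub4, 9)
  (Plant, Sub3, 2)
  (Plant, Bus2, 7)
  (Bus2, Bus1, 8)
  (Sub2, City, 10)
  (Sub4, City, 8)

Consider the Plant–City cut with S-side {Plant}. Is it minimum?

Given cut capacity: 2 + 7 = 9.
Augment Plant→Sub3→Sub4→City: bottleneck 2, flow now 2.
Augment Plant→Bus2→Sub4→City: bottleneck 4, flow now 6.
Augment Plant→Bus2→Bus1→City: bottleneck 3, flow now 9.
No augmenting path remains; maximum flow = 9.
Cut capacity 9 equals the max flow, so it is a minimum cut.

Yes — it is a minimum cut (capacity 9).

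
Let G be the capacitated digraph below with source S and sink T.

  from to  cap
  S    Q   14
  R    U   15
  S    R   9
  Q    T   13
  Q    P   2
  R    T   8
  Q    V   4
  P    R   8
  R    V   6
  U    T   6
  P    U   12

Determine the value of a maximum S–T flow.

23

Augment S→Q→T: bottleneck 13, flow now 13.
Augment S→R→T: bottleneck 8, flow now 21.
Augment S→R→U→T: bottleneck 1, flow now 22.
Augment S→Q→P→U→T: bottleneck 1, flow now 23.
No augmenting path remains; maximum flow = 23.
In the residual graph, reachable from S: {S}.
Min-cut edges: S→Q (14), S→R (9); capacity 14 + 9 = 23.
This cut is saturated, so no flow can exceed 23.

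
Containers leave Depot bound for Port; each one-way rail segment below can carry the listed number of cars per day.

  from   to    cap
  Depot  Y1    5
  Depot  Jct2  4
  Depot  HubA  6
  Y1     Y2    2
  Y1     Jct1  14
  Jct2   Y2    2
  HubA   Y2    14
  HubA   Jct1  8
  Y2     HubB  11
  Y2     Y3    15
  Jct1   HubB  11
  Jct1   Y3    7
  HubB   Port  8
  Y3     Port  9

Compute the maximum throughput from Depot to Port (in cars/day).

Augment Depot→Y1→Y2→HubB→Port: bottleneck 2, flow now 2.
Augment Depot→Y1→Jct1→HubB→Port: bottleneck 3, flow now 5.
Augment Depot→Jct2→Y2→HubB→Port: bottleneck 2, flow now 7.
Augment Depot→HubA→Y2→HubB→Port: bottleneck 1, flow now 8.
Augment Depot→HubA→Y2→Y3→Port: bottleneck 5, flow now 13.
No augmenting path remains; maximum flow = 13.
In the residual graph, reachable from Depot: {Depot, Jct2}.
Min-cut edges: Depot→Y1 (5), Depot→HubA (6), Jct2→Y2 (2); capacity 5 + 6 + 2 = 13.
This cut is saturated, so no flow can exceed 13.

13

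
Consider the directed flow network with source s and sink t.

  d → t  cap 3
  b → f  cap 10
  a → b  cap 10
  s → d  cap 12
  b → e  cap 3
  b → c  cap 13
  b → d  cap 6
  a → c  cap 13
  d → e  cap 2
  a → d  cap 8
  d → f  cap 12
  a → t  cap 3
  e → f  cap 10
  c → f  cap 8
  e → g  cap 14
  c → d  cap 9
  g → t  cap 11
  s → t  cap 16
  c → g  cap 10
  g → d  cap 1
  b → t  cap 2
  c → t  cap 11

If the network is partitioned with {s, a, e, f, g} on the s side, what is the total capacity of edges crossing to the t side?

Edges leaving {s, a, e, f, g}: s→d (12), s→t (16), a→b (10), a→c (13), a→d (8), a→t (3), g→d (1), g→t (11).
Cut capacity = 12 + 16 + 10 + 13 + 8 + 3 + 1 + 11 = 74.

74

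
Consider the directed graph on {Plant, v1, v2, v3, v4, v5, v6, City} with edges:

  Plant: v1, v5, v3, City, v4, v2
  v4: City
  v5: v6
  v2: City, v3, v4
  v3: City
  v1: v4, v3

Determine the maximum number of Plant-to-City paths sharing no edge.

Assign every edge capacity 1; by Menger, the answer equals the max flow.
Path Plant→City (+1); total 1.
Path Plant→v2→City (+1); total 2.
Path Plant→v3→City (+1); total 3.
Path Plant→v4→City (+1); total 4.
No residual Plant→City path; max flow = 4.
Certifying cut of size 4: {Plant→City, Plant→v2, v3→City, v4→City}.

4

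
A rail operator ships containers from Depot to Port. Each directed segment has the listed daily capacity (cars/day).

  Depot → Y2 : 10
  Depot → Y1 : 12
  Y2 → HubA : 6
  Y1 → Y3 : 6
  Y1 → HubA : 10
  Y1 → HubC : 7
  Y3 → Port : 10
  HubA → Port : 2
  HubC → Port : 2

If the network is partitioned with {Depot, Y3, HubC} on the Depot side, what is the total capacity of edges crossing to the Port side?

Edges leaving {Depot, Y3, HubC}: Depot→Y2 (10), Depot→Y1 (12), Y3→Port (10), HubC→Port (2).
Cut capacity = 10 + 12 + 10 + 2 = 34.

34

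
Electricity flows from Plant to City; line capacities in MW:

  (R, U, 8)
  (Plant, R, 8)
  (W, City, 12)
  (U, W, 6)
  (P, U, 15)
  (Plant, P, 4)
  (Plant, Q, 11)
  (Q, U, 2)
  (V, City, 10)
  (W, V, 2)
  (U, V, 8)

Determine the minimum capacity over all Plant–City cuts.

Augment Plant→P→U→V→City: bottleneck 4, flow now 4.
Augment Plant→Q→U→V→City: bottleneck 2, flow now 6.
Augment Plant→R→U→V→City: bottleneck 2, flow now 8.
Augment Plant→R→U→W→City: bottleneck 6, flow now 14.
No augmenting path remains; maximum flow = 14.
By max-flow min-cut, the minimum cut capacity equals the max flow.
In the residual graph, reachable from Plant: {Plant, Q}.
Min-cut edges: Plant→P (4), Plant→R (8), Q→U (2); capacity 4 + 8 + 2 = 14.

14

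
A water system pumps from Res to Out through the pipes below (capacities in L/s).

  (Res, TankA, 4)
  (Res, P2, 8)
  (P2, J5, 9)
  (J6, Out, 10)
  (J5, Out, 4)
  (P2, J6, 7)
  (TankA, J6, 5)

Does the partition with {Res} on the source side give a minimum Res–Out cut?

Yes — it is a minimum cut (capacity 12).

Given cut capacity: 4 + 8 = 12.
Augment Res→TankA→J6→Out: bottleneck 4, flow now 4.
Augment Res→P2→J6→Out: bottleneck 6, flow now 10.
Augment Res→P2→J5→Out: bottleneck 2, flow now 12.
No augmenting path remains; maximum flow = 12.
Cut capacity 12 equals the max flow, so it is a minimum cut.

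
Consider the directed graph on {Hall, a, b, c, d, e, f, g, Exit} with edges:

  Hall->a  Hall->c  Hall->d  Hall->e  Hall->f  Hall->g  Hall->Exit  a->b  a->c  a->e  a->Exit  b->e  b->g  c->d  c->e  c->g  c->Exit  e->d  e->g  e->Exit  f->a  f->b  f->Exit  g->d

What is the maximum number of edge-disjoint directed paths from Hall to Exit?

5

Assign every edge capacity 1; by Menger, the answer equals the max flow.
Path Hall→Exit (+1); total 1.
Path Hall→a→Exit (+1); total 2.
Path Hall→c→Exit (+1); total 3.
Path Hall→e→Exit (+1); total 4.
Path Hall→f→Exit (+1); total 5.
No residual Hall→Exit path; max flow = 5.
Certifying cut of size 5: {Hall→Exit, Hall→a, Hall→c, Hall→e, Hall→f}.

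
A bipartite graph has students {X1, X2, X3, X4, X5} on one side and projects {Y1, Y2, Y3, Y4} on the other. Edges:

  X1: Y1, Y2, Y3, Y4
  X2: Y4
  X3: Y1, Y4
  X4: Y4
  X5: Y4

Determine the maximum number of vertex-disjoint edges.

Unit-capacity flow: source→left, listed edges, right→sink; max matching = max flow.
Augmenting path X1→Y1 (+1); matched 1.
Augmenting path X2→Y4 (+1); matched 2.
Augmenting path X3→Y1→X1→Y2 (+1); matched 3.
No augmenting path remains; maximum matching = 3.
König certificate: {X1, X3, Y4} is a vertex cover of size 3 (every listed pair touches it), so no matching can be larger.

3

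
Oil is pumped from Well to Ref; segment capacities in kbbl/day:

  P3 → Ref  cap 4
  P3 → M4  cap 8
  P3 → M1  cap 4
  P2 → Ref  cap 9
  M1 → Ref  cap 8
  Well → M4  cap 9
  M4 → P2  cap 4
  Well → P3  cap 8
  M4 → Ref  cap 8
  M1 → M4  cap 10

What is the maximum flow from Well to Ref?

17

Augment Well→P3→Ref: bottleneck 4, flow now 4.
Augment Well→M4→Ref: bottleneck 8, flow now 12.
Augment Well→P3→M1→Ref: bottleneck 4, flow now 16.
Augment Well→M4→P2→Ref: bottleneck 1, flow now 17.
No augmenting path remains; maximum flow = 17.
In the residual graph, reachable from Well: {Well}.
Min-cut edges: Well→P3 (8), Well→M4 (9); capacity 8 + 9 = 17.
This cut is saturated, so no flow can exceed 17.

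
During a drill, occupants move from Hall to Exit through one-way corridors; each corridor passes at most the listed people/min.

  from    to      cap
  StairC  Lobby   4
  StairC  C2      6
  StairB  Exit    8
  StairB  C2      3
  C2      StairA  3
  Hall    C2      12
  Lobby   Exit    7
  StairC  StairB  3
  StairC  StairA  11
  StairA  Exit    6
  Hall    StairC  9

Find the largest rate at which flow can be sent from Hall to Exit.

12

Augment Hall→C2→StairA→Exit: bottleneck 3, flow now 3.
Augment Hall→StairC→Lobby→Exit: bottleneck 4, flow now 7.
Augment Hall→StairC→StairB→Exit: bottleneck 3, flow now 10.
Augment Hall→StairC→StairA→Exit: bottleneck 2, flow now 12.
No augmenting path remains; maximum flow = 12.
In the residual graph, reachable from Hall: {Hall, C2}.
Min-cut edges: Hall→StairC (9), C2→StairA (3); capacity 9 + 3 = 12.
This cut is saturated, so no flow can exceed 12.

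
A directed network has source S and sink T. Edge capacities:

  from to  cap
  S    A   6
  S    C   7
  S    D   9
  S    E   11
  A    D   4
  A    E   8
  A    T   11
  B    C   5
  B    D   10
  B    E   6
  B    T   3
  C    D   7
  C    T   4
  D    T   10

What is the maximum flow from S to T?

20

Augment S→A→T: bottleneck 6, flow now 6.
Augment S→C→T: bottleneck 4, flow now 10.
Augment S→D→T: bottleneck 9, flow now 19.
Augment S→C→D→T: bottleneck 1, flow now 20.
No augmenting path remains; maximum flow = 20.
In the residual graph, reachable from S: {S, C, D, E}.
Min-cut edges: S→A (6), C→T (4), D→T (10); capacity 6 + 4 + 10 = 20.
This cut is saturated, so no flow can exceed 20.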